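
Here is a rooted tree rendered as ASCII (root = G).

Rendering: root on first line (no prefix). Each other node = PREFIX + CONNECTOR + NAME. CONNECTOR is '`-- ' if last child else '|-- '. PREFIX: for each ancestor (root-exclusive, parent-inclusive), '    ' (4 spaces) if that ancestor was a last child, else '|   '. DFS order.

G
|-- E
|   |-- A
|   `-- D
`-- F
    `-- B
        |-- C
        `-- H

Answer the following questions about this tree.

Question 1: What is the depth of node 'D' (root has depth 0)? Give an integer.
Path from root to D: G -> E -> D
Depth = number of edges = 2

Answer: 2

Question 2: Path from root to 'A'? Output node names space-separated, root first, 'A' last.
Walk down from root: G -> E -> A

Answer: G E A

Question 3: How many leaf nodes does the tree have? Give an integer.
Leaves (nodes with no children): A, C, D, H

Answer: 4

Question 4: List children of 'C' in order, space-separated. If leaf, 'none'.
Node C's children (from adjacency): (leaf)

Answer: none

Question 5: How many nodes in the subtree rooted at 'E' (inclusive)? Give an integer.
Subtree rooted at E contains: A, D, E
Count = 3

Answer: 3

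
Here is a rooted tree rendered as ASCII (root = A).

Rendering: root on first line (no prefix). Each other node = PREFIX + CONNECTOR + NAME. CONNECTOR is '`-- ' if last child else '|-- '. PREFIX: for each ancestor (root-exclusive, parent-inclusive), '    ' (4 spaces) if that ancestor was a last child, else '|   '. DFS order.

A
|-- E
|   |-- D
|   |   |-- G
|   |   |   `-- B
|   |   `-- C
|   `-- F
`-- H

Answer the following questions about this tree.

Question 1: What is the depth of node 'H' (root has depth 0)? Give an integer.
Answer: 1

Derivation:
Path from root to H: A -> H
Depth = number of edges = 1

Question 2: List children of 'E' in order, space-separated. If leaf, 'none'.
Answer: D F

Derivation:
Node E's children (from adjacency): D, F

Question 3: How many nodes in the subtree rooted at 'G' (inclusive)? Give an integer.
Answer: 2

Derivation:
Subtree rooted at G contains: B, G
Count = 2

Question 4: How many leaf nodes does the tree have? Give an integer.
Leaves (nodes with no children): B, C, F, H

Answer: 4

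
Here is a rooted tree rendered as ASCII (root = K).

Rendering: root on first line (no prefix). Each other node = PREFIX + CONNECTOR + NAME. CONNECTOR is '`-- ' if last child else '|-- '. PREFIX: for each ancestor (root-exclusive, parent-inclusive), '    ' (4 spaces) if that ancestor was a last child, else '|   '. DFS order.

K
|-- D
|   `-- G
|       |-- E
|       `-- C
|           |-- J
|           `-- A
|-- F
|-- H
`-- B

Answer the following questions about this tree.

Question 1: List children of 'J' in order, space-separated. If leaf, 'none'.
Answer: none

Derivation:
Node J's children (from adjacency): (leaf)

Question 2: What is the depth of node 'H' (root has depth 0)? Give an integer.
Answer: 1

Derivation:
Path from root to H: K -> H
Depth = number of edges = 1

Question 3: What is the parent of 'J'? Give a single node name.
Scan adjacency: J appears as child of C

Answer: C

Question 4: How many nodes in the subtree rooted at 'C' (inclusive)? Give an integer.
Subtree rooted at C contains: A, C, J
Count = 3

Answer: 3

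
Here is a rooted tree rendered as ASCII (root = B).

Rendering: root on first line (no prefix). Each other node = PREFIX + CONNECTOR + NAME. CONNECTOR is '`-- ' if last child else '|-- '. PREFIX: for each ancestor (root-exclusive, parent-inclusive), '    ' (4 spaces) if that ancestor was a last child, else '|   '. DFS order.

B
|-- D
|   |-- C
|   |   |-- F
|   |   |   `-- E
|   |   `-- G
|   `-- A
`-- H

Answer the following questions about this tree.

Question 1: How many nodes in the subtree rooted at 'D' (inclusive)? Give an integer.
Answer: 6

Derivation:
Subtree rooted at D contains: A, C, D, E, F, G
Count = 6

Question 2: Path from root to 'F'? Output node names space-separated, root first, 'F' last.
Walk down from root: B -> D -> C -> F

Answer: B D C F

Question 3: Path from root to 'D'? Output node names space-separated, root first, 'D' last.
Answer: B D

Derivation:
Walk down from root: B -> D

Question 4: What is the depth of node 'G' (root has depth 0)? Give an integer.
Path from root to G: B -> D -> C -> G
Depth = number of edges = 3

Answer: 3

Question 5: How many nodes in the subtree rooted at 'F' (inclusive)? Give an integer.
Subtree rooted at F contains: E, F
Count = 2

Answer: 2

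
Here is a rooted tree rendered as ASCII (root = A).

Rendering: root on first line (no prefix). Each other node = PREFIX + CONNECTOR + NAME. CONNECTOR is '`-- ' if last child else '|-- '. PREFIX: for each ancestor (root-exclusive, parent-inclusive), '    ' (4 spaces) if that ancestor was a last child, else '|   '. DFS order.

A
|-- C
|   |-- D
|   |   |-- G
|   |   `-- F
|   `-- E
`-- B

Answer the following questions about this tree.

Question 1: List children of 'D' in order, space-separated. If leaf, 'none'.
Node D's children (from adjacency): G, F

Answer: G F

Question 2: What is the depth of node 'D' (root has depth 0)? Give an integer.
Answer: 2

Derivation:
Path from root to D: A -> C -> D
Depth = number of edges = 2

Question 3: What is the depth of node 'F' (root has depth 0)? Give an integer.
Answer: 3

Derivation:
Path from root to F: A -> C -> D -> F
Depth = number of edges = 3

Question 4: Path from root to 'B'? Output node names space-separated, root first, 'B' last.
Walk down from root: A -> B

Answer: A B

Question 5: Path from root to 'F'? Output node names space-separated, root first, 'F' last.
Walk down from root: A -> C -> D -> F

Answer: A C D F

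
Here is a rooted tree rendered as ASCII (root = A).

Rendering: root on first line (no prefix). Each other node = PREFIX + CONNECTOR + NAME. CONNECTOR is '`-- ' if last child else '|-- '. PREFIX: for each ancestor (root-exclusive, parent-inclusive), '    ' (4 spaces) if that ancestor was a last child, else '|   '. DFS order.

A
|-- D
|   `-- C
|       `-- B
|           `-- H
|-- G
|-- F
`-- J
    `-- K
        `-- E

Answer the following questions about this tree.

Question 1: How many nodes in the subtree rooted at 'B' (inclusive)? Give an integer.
Answer: 2

Derivation:
Subtree rooted at B contains: B, H
Count = 2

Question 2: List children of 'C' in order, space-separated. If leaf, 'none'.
Answer: B

Derivation:
Node C's children (from adjacency): B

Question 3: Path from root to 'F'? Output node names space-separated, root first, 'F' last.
Walk down from root: A -> F

Answer: A F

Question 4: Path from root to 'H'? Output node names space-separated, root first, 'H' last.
Answer: A D C B H

Derivation:
Walk down from root: A -> D -> C -> B -> H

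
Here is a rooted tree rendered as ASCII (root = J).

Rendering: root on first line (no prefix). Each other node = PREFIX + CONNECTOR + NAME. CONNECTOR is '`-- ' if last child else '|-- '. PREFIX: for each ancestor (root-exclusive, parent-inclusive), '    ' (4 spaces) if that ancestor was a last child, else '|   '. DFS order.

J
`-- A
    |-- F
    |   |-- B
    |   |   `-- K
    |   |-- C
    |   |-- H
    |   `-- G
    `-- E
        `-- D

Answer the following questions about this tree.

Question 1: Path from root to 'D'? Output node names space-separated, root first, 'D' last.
Answer: J A E D

Derivation:
Walk down from root: J -> A -> E -> D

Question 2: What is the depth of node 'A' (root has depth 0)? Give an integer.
Path from root to A: J -> A
Depth = number of edges = 1

Answer: 1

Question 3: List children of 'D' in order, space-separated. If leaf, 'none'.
Node D's children (from adjacency): (leaf)

Answer: none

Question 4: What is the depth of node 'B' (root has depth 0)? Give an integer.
Answer: 3

Derivation:
Path from root to B: J -> A -> F -> B
Depth = number of edges = 3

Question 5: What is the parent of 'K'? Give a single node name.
Answer: B

Derivation:
Scan adjacency: K appears as child of B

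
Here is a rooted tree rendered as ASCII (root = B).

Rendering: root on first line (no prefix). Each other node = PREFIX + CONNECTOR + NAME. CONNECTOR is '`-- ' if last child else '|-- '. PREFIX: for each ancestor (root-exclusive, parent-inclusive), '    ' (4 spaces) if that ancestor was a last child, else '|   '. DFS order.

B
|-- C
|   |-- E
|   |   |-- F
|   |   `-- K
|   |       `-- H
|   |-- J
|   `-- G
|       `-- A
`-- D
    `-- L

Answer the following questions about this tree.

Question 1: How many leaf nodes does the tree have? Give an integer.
Leaves (nodes with no children): A, F, H, J, L

Answer: 5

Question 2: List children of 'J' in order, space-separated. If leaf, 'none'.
Answer: none

Derivation:
Node J's children (from adjacency): (leaf)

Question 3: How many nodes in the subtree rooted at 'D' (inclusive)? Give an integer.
Subtree rooted at D contains: D, L
Count = 2

Answer: 2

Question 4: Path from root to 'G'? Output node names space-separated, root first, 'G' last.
Walk down from root: B -> C -> G

Answer: B C G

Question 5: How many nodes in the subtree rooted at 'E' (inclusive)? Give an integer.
Subtree rooted at E contains: E, F, H, K
Count = 4

Answer: 4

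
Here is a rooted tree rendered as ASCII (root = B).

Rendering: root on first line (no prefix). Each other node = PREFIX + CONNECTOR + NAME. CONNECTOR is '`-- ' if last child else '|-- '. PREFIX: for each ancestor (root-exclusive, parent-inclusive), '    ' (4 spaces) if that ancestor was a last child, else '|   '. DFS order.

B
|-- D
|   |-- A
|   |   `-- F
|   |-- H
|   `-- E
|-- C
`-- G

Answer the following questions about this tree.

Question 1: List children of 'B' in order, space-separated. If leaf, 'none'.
Answer: D C G

Derivation:
Node B's children (from adjacency): D, C, G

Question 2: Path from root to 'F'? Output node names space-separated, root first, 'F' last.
Walk down from root: B -> D -> A -> F

Answer: B D A F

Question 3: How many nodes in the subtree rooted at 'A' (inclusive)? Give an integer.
Subtree rooted at A contains: A, F
Count = 2

Answer: 2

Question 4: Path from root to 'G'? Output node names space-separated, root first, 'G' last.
Walk down from root: B -> G

Answer: B G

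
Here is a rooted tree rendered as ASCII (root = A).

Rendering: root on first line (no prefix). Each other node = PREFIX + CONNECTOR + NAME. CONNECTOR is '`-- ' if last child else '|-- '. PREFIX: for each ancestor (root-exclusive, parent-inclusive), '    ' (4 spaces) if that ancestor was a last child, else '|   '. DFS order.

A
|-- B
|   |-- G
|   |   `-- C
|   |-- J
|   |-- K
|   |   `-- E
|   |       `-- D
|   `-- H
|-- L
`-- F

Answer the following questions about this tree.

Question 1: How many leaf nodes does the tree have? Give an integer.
Answer: 6

Derivation:
Leaves (nodes with no children): C, D, F, H, J, L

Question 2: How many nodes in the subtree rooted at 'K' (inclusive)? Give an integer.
Answer: 3

Derivation:
Subtree rooted at K contains: D, E, K
Count = 3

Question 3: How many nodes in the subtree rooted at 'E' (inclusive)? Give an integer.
Answer: 2

Derivation:
Subtree rooted at E contains: D, E
Count = 2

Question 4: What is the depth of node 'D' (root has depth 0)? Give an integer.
Answer: 4

Derivation:
Path from root to D: A -> B -> K -> E -> D
Depth = number of edges = 4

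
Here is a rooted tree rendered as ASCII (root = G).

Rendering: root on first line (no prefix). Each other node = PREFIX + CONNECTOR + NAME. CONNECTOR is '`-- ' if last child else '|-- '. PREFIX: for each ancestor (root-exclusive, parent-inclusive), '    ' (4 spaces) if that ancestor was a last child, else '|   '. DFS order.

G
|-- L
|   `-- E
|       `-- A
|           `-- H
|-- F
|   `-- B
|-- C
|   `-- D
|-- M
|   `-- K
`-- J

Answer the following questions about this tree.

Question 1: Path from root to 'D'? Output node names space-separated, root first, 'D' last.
Answer: G C D

Derivation:
Walk down from root: G -> C -> D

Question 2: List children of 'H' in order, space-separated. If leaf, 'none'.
Node H's children (from adjacency): (leaf)

Answer: none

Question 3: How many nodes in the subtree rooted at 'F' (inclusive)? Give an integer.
Answer: 2

Derivation:
Subtree rooted at F contains: B, F
Count = 2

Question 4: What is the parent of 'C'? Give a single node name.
Answer: G

Derivation:
Scan adjacency: C appears as child of G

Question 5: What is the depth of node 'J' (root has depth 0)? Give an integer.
Answer: 1

Derivation:
Path from root to J: G -> J
Depth = number of edges = 1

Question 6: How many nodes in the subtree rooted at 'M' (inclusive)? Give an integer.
Subtree rooted at M contains: K, M
Count = 2

Answer: 2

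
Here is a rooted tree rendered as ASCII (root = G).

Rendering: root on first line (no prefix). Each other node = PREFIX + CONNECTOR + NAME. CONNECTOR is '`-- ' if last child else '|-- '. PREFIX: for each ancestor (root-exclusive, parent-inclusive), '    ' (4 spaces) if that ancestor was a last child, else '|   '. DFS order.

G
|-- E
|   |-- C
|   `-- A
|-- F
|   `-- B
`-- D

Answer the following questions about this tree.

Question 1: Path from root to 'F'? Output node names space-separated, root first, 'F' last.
Walk down from root: G -> F

Answer: G F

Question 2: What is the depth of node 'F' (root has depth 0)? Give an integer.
Answer: 1

Derivation:
Path from root to F: G -> F
Depth = number of edges = 1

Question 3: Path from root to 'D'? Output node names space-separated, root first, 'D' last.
Answer: G D

Derivation:
Walk down from root: G -> D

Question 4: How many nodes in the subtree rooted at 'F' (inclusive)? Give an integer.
Subtree rooted at F contains: B, F
Count = 2

Answer: 2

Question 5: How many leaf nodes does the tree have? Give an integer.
Answer: 4

Derivation:
Leaves (nodes with no children): A, B, C, D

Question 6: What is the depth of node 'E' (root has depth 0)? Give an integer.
Path from root to E: G -> E
Depth = number of edges = 1

Answer: 1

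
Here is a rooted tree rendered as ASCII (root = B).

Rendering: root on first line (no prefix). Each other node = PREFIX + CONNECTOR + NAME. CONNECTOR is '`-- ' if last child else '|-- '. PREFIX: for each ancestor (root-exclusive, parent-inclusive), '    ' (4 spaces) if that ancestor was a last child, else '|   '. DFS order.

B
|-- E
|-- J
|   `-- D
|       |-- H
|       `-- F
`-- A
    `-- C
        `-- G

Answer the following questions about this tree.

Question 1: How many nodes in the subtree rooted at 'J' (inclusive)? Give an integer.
Subtree rooted at J contains: D, F, H, J
Count = 4

Answer: 4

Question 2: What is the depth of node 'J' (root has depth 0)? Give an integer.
Answer: 1

Derivation:
Path from root to J: B -> J
Depth = number of edges = 1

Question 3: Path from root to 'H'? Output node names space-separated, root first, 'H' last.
Walk down from root: B -> J -> D -> H

Answer: B J D H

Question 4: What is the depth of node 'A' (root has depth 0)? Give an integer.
Answer: 1

Derivation:
Path from root to A: B -> A
Depth = number of edges = 1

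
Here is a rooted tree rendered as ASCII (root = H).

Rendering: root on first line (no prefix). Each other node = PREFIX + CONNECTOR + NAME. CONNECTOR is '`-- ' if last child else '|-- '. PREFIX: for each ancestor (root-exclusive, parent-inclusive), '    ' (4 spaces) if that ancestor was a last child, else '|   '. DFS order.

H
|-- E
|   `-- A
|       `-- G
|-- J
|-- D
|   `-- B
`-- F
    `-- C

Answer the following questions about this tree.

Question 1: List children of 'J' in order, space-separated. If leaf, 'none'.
Node J's children (from adjacency): (leaf)

Answer: none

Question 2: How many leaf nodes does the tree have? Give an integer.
Leaves (nodes with no children): B, C, G, J

Answer: 4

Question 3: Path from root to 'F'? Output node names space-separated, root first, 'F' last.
Answer: H F

Derivation:
Walk down from root: H -> F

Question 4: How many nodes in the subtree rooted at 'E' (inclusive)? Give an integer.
Subtree rooted at E contains: A, E, G
Count = 3

Answer: 3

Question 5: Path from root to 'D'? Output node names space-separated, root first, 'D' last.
Walk down from root: H -> D

Answer: H D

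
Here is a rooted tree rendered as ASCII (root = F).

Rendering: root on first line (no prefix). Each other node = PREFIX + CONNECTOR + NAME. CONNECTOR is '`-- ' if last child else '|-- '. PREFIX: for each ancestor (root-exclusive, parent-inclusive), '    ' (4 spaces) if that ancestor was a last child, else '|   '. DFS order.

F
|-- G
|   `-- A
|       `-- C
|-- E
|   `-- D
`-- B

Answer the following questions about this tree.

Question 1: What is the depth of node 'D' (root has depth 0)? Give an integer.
Answer: 2

Derivation:
Path from root to D: F -> E -> D
Depth = number of edges = 2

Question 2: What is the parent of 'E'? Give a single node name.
Answer: F

Derivation:
Scan adjacency: E appears as child of F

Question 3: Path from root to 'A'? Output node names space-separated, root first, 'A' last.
Answer: F G A

Derivation:
Walk down from root: F -> G -> A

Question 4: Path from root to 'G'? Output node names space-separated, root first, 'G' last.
Walk down from root: F -> G

Answer: F G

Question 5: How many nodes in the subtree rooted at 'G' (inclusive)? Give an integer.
Answer: 3

Derivation:
Subtree rooted at G contains: A, C, G
Count = 3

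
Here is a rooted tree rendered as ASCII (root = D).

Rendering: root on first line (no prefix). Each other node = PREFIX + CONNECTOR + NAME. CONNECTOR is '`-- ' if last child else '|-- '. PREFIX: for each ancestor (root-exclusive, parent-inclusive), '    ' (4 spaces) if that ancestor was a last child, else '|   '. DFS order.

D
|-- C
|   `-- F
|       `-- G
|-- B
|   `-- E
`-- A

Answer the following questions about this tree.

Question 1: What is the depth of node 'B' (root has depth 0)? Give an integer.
Path from root to B: D -> B
Depth = number of edges = 1

Answer: 1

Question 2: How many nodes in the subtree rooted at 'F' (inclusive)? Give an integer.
Subtree rooted at F contains: F, G
Count = 2

Answer: 2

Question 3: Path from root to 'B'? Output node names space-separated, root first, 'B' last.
Walk down from root: D -> B

Answer: D B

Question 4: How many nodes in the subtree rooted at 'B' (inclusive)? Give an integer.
Answer: 2

Derivation:
Subtree rooted at B contains: B, E
Count = 2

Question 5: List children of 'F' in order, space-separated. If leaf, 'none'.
Answer: G

Derivation:
Node F's children (from adjacency): G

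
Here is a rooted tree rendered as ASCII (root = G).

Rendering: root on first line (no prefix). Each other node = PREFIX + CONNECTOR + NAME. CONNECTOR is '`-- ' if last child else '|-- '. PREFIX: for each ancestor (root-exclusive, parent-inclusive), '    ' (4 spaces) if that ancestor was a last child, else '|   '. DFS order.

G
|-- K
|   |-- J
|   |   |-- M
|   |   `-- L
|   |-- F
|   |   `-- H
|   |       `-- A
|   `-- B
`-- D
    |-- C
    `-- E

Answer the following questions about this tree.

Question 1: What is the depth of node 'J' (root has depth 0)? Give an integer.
Answer: 2

Derivation:
Path from root to J: G -> K -> J
Depth = number of edges = 2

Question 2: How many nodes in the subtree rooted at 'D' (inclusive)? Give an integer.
Subtree rooted at D contains: C, D, E
Count = 3

Answer: 3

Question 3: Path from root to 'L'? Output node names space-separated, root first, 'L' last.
Walk down from root: G -> K -> J -> L

Answer: G K J L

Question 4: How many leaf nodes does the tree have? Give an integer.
Answer: 6

Derivation:
Leaves (nodes with no children): A, B, C, E, L, M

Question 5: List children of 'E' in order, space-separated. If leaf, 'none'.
Node E's children (from adjacency): (leaf)

Answer: none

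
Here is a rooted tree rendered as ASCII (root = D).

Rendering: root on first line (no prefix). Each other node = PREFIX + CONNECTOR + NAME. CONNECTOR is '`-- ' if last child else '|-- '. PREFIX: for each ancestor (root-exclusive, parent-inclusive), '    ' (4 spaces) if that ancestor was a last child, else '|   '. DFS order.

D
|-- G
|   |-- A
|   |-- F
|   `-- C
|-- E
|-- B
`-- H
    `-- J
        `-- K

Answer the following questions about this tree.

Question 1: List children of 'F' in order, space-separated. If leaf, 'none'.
Answer: none

Derivation:
Node F's children (from adjacency): (leaf)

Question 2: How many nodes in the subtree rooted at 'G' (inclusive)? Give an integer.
Subtree rooted at G contains: A, C, F, G
Count = 4

Answer: 4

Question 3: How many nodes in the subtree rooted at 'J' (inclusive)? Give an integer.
Subtree rooted at J contains: J, K
Count = 2

Answer: 2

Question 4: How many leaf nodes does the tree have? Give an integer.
Answer: 6

Derivation:
Leaves (nodes with no children): A, B, C, E, F, K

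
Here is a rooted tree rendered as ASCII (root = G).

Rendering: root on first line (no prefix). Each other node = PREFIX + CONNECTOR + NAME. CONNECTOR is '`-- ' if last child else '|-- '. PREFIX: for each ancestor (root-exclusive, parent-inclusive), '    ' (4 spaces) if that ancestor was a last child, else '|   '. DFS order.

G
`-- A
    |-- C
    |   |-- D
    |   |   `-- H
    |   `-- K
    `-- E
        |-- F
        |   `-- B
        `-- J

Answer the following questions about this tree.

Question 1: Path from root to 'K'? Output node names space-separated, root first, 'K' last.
Answer: G A C K

Derivation:
Walk down from root: G -> A -> C -> K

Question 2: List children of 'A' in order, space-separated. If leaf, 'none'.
Node A's children (from adjacency): C, E

Answer: C E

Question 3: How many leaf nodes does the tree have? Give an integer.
Answer: 4

Derivation:
Leaves (nodes with no children): B, H, J, K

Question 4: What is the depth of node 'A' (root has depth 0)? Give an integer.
Answer: 1

Derivation:
Path from root to A: G -> A
Depth = number of edges = 1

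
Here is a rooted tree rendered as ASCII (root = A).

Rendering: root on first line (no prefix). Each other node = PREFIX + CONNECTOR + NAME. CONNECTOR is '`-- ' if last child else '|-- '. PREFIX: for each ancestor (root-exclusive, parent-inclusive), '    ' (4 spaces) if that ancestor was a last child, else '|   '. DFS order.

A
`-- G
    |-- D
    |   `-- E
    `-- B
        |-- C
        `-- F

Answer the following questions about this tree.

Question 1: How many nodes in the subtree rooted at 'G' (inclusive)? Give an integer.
Answer: 6

Derivation:
Subtree rooted at G contains: B, C, D, E, F, G
Count = 6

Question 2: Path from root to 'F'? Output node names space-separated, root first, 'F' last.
Answer: A G B F

Derivation:
Walk down from root: A -> G -> B -> F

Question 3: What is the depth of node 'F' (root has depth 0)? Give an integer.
Path from root to F: A -> G -> B -> F
Depth = number of edges = 3

Answer: 3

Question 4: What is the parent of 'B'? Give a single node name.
Answer: G

Derivation:
Scan adjacency: B appears as child of G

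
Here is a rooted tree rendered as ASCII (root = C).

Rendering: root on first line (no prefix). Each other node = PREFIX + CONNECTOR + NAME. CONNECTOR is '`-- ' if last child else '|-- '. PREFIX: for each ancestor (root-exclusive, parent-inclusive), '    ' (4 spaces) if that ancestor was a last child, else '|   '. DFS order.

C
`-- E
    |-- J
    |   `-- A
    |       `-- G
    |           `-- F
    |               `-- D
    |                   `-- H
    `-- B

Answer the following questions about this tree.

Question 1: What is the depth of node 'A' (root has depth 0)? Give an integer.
Path from root to A: C -> E -> J -> A
Depth = number of edges = 3

Answer: 3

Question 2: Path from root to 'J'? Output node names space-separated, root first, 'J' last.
Walk down from root: C -> E -> J

Answer: C E J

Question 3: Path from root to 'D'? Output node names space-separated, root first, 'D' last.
Answer: C E J A G F D

Derivation:
Walk down from root: C -> E -> J -> A -> G -> F -> D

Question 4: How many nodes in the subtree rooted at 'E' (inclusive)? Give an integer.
Subtree rooted at E contains: A, B, D, E, F, G, H, J
Count = 8

Answer: 8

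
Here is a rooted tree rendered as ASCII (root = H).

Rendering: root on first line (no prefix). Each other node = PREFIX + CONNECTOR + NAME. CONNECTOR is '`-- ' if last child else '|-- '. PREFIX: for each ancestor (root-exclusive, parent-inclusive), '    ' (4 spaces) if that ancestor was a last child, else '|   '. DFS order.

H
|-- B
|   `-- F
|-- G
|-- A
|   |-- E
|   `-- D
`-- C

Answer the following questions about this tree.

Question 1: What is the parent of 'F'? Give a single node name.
Scan adjacency: F appears as child of B

Answer: B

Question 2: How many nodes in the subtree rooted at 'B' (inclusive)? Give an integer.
Answer: 2

Derivation:
Subtree rooted at B contains: B, F
Count = 2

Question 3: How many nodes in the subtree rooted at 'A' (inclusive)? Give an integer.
Subtree rooted at A contains: A, D, E
Count = 3

Answer: 3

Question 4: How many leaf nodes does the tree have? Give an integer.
Leaves (nodes with no children): C, D, E, F, G

Answer: 5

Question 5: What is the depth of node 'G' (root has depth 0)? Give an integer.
Path from root to G: H -> G
Depth = number of edges = 1

Answer: 1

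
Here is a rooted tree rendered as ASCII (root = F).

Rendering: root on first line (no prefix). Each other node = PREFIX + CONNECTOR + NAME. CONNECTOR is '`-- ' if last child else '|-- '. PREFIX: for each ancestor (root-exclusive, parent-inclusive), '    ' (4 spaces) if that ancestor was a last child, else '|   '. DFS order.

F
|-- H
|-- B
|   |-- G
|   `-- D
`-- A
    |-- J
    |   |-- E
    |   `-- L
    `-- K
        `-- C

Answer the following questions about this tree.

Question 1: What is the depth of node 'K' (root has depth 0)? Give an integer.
Answer: 2

Derivation:
Path from root to K: F -> A -> K
Depth = number of edges = 2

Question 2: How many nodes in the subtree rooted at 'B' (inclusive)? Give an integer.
Subtree rooted at B contains: B, D, G
Count = 3

Answer: 3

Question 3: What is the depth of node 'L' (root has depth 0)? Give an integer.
Path from root to L: F -> A -> J -> L
Depth = number of edges = 3

Answer: 3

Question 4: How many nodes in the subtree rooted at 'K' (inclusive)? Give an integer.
Answer: 2

Derivation:
Subtree rooted at K contains: C, K
Count = 2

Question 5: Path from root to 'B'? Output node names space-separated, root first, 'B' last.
Answer: F B

Derivation:
Walk down from root: F -> B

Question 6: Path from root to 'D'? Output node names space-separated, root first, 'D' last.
Walk down from root: F -> B -> D

Answer: F B D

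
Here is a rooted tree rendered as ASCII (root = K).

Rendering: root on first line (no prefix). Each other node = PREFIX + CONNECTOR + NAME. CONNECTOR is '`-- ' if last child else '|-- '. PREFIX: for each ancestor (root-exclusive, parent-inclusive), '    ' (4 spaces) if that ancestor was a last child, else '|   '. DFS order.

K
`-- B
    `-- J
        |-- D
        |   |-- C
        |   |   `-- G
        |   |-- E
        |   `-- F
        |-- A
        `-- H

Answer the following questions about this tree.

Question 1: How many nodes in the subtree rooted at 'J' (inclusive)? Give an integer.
Answer: 8

Derivation:
Subtree rooted at J contains: A, C, D, E, F, G, H, J
Count = 8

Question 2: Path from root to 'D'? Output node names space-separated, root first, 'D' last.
Walk down from root: K -> B -> J -> D

Answer: K B J D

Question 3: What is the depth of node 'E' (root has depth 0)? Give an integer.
Path from root to E: K -> B -> J -> D -> E
Depth = number of edges = 4

Answer: 4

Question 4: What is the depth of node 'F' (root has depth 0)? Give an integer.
Answer: 4

Derivation:
Path from root to F: K -> B -> J -> D -> F
Depth = number of edges = 4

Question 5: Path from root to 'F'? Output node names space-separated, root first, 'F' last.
Walk down from root: K -> B -> J -> D -> F

Answer: K B J D F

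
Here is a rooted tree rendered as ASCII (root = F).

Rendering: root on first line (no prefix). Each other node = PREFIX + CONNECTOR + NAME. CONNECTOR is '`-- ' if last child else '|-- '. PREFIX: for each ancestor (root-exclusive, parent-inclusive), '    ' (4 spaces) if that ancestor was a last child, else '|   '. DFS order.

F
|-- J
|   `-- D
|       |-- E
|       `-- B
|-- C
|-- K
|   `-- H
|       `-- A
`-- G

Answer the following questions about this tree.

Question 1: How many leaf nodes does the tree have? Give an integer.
Answer: 5

Derivation:
Leaves (nodes with no children): A, B, C, E, G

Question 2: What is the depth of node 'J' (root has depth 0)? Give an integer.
Answer: 1

Derivation:
Path from root to J: F -> J
Depth = number of edges = 1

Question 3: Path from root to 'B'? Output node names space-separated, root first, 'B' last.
Walk down from root: F -> J -> D -> B

Answer: F J D B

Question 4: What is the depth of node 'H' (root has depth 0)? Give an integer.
Answer: 2

Derivation:
Path from root to H: F -> K -> H
Depth = number of edges = 2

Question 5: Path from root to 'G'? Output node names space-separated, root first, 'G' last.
Walk down from root: F -> G

Answer: F G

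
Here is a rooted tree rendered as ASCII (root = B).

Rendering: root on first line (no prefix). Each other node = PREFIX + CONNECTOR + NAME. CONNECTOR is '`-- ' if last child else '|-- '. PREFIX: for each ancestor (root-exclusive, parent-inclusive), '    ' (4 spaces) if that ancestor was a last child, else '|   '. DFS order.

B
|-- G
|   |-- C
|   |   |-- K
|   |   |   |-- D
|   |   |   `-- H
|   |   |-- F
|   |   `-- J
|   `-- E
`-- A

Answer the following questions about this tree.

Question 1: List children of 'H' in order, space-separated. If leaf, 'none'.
Node H's children (from adjacency): (leaf)

Answer: none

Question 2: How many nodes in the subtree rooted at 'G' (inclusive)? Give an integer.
Subtree rooted at G contains: C, D, E, F, G, H, J, K
Count = 8

Answer: 8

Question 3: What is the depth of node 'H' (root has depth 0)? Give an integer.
Answer: 4

Derivation:
Path from root to H: B -> G -> C -> K -> H
Depth = number of edges = 4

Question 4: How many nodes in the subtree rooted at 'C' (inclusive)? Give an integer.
Subtree rooted at C contains: C, D, F, H, J, K
Count = 6

Answer: 6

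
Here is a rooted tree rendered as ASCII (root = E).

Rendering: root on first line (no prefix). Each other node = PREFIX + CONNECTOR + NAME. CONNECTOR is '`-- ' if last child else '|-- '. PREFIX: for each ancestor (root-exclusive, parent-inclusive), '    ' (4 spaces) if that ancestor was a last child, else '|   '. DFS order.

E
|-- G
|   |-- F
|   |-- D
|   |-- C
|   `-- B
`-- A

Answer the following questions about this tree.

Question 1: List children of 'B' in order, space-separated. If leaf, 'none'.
Node B's children (from adjacency): (leaf)

Answer: none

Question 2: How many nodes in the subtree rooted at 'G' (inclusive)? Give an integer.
Subtree rooted at G contains: B, C, D, F, G
Count = 5

Answer: 5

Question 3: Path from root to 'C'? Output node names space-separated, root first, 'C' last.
Walk down from root: E -> G -> C

Answer: E G C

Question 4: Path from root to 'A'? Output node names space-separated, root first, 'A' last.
Walk down from root: E -> A

Answer: E A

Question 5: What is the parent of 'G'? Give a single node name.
Answer: E

Derivation:
Scan adjacency: G appears as child of E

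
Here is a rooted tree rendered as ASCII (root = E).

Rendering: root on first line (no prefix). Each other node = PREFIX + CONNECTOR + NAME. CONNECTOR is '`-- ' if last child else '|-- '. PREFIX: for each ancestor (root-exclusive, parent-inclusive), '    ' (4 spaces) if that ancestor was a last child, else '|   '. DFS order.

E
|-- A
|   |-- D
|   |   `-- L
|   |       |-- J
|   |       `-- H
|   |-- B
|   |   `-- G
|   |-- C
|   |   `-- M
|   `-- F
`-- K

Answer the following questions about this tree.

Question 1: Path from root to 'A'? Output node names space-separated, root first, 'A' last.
Answer: E A

Derivation:
Walk down from root: E -> A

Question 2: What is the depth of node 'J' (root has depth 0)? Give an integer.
Path from root to J: E -> A -> D -> L -> J
Depth = number of edges = 4

Answer: 4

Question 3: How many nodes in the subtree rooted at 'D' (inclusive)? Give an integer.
Subtree rooted at D contains: D, H, J, L
Count = 4

Answer: 4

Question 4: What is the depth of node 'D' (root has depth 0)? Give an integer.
Answer: 2

Derivation:
Path from root to D: E -> A -> D
Depth = number of edges = 2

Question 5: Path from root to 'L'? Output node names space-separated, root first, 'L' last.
Answer: E A D L

Derivation:
Walk down from root: E -> A -> D -> L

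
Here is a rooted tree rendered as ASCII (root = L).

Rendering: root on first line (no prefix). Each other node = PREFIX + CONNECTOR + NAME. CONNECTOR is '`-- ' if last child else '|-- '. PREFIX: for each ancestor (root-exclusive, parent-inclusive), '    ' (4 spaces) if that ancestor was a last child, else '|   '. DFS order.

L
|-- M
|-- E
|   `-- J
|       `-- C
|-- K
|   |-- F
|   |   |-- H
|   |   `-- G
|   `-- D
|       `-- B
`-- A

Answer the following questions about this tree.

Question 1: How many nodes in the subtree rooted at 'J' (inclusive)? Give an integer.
Answer: 2

Derivation:
Subtree rooted at J contains: C, J
Count = 2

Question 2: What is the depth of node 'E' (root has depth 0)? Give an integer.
Path from root to E: L -> E
Depth = number of edges = 1

Answer: 1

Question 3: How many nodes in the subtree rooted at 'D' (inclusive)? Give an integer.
Subtree rooted at D contains: B, D
Count = 2

Answer: 2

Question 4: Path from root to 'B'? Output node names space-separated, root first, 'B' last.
Answer: L K D B

Derivation:
Walk down from root: L -> K -> D -> B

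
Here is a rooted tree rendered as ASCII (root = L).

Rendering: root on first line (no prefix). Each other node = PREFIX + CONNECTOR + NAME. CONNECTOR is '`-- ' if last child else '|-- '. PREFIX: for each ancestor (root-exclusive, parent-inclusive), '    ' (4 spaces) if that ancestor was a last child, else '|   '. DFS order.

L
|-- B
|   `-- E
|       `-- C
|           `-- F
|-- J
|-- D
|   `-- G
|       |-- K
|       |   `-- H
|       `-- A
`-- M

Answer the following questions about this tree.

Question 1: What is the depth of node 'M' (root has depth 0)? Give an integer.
Answer: 1

Derivation:
Path from root to M: L -> M
Depth = number of edges = 1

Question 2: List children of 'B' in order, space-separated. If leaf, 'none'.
Node B's children (from adjacency): E

Answer: E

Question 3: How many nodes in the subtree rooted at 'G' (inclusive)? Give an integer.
Subtree rooted at G contains: A, G, H, K
Count = 4

Answer: 4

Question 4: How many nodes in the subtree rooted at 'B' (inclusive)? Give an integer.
Subtree rooted at B contains: B, C, E, F
Count = 4

Answer: 4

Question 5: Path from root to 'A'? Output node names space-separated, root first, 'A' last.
Walk down from root: L -> D -> G -> A

Answer: L D G A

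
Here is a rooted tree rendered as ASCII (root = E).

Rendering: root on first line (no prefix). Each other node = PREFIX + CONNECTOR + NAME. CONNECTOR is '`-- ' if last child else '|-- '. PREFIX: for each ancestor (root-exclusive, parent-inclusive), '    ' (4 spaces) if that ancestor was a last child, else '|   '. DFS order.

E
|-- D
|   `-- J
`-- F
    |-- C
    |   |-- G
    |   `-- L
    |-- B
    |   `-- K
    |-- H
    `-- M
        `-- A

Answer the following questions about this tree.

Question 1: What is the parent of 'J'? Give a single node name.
Answer: D

Derivation:
Scan adjacency: J appears as child of D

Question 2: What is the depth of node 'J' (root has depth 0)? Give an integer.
Path from root to J: E -> D -> J
Depth = number of edges = 2

Answer: 2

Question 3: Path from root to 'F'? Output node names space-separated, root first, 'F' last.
Walk down from root: E -> F

Answer: E F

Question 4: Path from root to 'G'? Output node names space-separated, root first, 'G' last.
Answer: E F C G

Derivation:
Walk down from root: E -> F -> C -> G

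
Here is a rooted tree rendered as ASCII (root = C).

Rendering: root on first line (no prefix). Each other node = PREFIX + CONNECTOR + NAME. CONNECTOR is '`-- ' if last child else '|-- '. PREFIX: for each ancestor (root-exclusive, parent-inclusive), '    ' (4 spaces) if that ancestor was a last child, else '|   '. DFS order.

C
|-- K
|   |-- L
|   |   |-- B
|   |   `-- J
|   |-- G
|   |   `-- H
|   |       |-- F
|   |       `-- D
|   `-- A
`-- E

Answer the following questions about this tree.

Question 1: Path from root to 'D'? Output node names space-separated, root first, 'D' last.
Walk down from root: C -> K -> G -> H -> D

Answer: C K G H D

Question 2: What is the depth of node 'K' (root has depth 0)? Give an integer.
Answer: 1

Derivation:
Path from root to K: C -> K
Depth = number of edges = 1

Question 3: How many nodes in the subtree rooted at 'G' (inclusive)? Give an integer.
Answer: 4

Derivation:
Subtree rooted at G contains: D, F, G, H
Count = 4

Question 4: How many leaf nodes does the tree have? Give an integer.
Answer: 6

Derivation:
Leaves (nodes with no children): A, B, D, E, F, J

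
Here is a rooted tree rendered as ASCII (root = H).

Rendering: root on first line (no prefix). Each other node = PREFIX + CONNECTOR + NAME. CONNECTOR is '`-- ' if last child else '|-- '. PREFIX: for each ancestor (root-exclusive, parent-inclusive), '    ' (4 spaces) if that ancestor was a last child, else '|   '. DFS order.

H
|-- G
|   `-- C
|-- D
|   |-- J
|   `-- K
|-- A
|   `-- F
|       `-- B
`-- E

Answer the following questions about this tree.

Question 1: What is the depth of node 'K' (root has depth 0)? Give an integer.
Answer: 2

Derivation:
Path from root to K: H -> D -> K
Depth = number of edges = 2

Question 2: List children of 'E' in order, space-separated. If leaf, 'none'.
Node E's children (from adjacency): (leaf)

Answer: none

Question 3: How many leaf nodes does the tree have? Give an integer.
Leaves (nodes with no children): B, C, E, J, K

Answer: 5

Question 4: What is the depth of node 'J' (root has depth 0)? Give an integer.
Answer: 2

Derivation:
Path from root to J: H -> D -> J
Depth = number of edges = 2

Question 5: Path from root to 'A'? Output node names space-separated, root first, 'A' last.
Walk down from root: H -> A

Answer: H A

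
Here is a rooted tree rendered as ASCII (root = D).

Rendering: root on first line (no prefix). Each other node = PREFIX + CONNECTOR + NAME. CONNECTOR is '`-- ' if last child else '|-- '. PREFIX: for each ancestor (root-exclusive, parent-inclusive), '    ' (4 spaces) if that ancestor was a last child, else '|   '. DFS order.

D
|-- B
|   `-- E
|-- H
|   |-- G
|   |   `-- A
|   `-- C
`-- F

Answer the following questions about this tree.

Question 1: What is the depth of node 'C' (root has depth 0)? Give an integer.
Path from root to C: D -> H -> C
Depth = number of edges = 2

Answer: 2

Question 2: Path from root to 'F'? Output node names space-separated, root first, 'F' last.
Walk down from root: D -> F

Answer: D F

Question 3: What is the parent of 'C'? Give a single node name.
Scan adjacency: C appears as child of H

Answer: H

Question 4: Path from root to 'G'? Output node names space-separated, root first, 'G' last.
Answer: D H G

Derivation:
Walk down from root: D -> H -> G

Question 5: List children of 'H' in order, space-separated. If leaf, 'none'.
Answer: G C

Derivation:
Node H's children (from adjacency): G, C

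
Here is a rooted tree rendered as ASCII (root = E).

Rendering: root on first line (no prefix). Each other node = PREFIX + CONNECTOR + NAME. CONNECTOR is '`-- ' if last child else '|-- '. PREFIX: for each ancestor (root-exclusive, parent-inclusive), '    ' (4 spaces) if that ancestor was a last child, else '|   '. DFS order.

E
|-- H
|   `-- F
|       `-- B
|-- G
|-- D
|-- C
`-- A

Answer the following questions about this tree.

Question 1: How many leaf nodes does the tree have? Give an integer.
Leaves (nodes with no children): A, B, C, D, G

Answer: 5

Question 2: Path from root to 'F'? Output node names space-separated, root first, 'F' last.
Answer: E H F

Derivation:
Walk down from root: E -> H -> F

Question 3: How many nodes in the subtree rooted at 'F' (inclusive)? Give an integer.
Subtree rooted at F contains: B, F
Count = 2

Answer: 2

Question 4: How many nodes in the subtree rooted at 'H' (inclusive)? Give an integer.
Subtree rooted at H contains: B, F, H
Count = 3

Answer: 3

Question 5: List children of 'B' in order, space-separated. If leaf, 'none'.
Answer: none

Derivation:
Node B's children (from adjacency): (leaf)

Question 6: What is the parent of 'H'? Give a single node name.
Scan adjacency: H appears as child of E

Answer: E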